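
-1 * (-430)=430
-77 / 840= -11 / 120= -0.09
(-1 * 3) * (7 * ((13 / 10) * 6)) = -163.80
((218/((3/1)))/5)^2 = 211.22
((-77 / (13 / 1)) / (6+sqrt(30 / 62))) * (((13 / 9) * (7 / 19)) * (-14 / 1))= 467852 / 62757 - 7546 * sqrt(465) / 188271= 6.59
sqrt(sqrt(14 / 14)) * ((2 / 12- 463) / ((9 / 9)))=-2777 / 6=-462.83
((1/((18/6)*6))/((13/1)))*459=1.96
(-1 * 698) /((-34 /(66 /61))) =23034 /1037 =22.21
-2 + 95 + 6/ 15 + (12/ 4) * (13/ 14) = 6733/ 70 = 96.19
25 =25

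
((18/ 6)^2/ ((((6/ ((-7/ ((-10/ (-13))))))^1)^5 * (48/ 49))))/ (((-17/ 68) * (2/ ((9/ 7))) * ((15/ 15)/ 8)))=43682250157/ 28800000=1516.74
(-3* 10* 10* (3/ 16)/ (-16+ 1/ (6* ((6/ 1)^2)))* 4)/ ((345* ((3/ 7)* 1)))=1512/ 15893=0.10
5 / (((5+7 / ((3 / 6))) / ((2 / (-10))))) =-1 / 19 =-0.05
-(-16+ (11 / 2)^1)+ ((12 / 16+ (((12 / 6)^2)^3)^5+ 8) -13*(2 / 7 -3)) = 30064772599 / 28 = 1073741878.54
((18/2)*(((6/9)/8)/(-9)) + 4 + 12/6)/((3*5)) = 71/180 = 0.39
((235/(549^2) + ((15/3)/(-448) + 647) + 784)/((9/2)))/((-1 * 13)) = -193223162563/7899117408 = -24.46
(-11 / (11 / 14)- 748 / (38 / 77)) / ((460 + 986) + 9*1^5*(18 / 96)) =-22144 / 20957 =-1.06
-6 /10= -0.60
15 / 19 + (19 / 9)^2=8074 / 1539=5.25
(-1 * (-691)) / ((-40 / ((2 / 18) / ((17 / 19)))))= -13129 / 6120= -2.15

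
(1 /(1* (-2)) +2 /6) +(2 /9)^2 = -0.12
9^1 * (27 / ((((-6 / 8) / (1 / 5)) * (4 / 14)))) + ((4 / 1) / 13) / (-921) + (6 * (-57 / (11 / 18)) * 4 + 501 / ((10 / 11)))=-1914.25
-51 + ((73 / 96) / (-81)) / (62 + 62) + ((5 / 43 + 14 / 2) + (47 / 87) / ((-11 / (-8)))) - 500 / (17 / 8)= -62683816538573 / 224846430336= -278.79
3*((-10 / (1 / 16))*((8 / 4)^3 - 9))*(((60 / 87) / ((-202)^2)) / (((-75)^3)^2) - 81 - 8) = -29990127107812499968 / 702016083984375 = -42720.00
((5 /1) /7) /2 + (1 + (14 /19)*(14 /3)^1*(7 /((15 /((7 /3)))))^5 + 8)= 2152983592631 /147253443750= 14.62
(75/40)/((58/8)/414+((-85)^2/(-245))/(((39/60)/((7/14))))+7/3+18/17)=-33624045/345651407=-0.10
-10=-10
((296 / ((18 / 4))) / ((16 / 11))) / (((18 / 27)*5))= 407 / 30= 13.57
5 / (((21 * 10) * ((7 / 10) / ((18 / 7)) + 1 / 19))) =570 / 7777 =0.07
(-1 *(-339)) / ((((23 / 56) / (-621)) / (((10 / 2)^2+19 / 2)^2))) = -610084062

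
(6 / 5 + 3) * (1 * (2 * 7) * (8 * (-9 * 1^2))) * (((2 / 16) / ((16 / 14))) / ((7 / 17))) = -22491 / 20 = -1124.55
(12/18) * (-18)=-12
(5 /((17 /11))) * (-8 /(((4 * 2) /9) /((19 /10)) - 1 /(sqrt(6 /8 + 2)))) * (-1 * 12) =-2297.48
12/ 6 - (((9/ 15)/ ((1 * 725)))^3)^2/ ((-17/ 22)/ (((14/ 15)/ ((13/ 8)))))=5014646680488586426380002/ 2507323340244293212890625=2.00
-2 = -2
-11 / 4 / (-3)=11 / 12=0.92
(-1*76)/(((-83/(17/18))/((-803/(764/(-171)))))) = 4928011/31706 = 155.43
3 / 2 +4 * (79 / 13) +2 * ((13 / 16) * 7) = 3867 / 104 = 37.18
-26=-26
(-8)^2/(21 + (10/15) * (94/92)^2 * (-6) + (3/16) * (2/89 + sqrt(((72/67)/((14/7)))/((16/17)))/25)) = 102369172936954880000/26917347288098717503 - 1021418754508800 * sqrt(1139)/26917347288098717503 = 3.80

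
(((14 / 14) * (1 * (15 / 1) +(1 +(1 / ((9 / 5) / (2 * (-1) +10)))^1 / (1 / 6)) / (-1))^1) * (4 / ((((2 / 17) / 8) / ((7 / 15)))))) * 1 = -1607.82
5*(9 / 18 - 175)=-1745 / 2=-872.50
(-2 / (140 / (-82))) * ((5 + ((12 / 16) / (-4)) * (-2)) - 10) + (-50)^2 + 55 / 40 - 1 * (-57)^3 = 13138227 / 70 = 187688.96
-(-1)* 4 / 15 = 4 / 15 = 0.27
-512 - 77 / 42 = -3083 / 6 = -513.83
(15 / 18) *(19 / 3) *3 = 95 / 6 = 15.83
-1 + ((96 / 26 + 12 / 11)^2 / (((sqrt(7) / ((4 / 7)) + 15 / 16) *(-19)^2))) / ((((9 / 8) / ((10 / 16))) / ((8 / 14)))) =-1.00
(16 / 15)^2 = 256 / 225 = 1.14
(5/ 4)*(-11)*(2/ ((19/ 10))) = -275/ 19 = -14.47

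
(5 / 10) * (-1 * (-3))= 3 / 2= 1.50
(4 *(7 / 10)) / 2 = 7 / 5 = 1.40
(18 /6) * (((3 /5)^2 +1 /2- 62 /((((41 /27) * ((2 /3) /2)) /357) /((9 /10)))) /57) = -80676667 /38950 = -2071.29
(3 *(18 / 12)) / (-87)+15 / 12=1.20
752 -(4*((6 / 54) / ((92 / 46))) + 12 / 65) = 439682 / 585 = 751.59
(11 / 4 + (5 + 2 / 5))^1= 8.15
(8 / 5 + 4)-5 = 3 / 5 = 0.60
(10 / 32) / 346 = 0.00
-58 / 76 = -29 / 38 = -0.76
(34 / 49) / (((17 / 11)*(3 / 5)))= 110 / 147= 0.75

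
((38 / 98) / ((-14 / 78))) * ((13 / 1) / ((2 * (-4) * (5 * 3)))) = 3211 / 13720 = 0.23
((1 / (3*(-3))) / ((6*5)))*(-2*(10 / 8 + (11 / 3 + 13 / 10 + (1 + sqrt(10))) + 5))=sqrt(10) / 135 + 733 / 8100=0.11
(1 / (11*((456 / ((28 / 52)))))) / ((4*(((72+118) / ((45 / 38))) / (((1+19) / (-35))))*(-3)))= 1 / 31386784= 0.00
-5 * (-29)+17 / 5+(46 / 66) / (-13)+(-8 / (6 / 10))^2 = 2098609 / 6435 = 326.12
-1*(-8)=8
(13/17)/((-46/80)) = -520/391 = -1.33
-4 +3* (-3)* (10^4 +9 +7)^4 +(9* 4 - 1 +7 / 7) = -90577383875149792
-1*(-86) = 86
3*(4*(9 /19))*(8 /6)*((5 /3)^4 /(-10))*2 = -2000 /171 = -11.70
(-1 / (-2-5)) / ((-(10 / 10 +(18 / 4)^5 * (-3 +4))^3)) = -32768 / 1443582313799087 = -0.00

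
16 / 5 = 3.20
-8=-8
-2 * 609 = -1218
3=3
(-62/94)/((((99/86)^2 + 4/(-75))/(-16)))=275131200/33158077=8.30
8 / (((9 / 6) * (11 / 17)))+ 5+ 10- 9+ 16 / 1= 30.24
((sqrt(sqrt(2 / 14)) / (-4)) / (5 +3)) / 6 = -7^(3 / 4) / 1344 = -0.00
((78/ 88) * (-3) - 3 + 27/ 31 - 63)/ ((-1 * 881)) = 92463/ 1201684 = 0.08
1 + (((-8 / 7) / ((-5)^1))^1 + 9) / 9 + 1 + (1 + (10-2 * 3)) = 2528 / 315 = 8.03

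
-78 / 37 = -2.11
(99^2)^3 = 941480149401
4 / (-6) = -2 / 3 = -0.67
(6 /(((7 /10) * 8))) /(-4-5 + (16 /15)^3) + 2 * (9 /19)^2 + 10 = 1369465807 /132814066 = 10.31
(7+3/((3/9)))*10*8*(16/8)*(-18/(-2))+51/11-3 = 253458/11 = 23041.64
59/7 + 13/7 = 72/7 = 10.29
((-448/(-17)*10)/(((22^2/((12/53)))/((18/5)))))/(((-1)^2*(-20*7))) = -1728/545105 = -0.00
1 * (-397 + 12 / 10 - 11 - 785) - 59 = -6254 / 5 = -1250.80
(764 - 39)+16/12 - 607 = 358/3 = 119.33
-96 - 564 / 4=-237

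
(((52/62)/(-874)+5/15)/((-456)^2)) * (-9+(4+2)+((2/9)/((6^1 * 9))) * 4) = -2448325/513381663792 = -0.00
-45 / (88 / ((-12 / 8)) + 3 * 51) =-135 / 283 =-0.48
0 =0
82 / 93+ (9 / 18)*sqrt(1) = 257 / 186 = 1.38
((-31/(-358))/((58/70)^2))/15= 7595/903234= 0.01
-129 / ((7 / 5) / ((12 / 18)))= -430 / 7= -61.43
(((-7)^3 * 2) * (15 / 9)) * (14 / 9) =-48020 / 27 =-1778.52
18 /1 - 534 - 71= -587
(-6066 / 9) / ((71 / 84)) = -56616 / 71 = -797.41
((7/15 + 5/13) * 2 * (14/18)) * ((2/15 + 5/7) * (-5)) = -29548/5265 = -5.61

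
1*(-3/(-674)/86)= 3/57964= 0.00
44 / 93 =0.47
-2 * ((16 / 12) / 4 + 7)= -44 / 3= -14.67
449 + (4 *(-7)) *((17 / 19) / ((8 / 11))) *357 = -450251 / 38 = -11848.71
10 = 10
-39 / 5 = -7.80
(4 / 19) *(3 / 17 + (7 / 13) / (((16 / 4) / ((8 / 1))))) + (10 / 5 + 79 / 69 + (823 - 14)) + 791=464557235 / 289731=1603.41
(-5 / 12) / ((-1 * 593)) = 5 / 7116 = 0.00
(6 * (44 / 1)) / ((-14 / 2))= -264 / 7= -37.71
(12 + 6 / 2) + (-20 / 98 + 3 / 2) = 1597 / 98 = 16.30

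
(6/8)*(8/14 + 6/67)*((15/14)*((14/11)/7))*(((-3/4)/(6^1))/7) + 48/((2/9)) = 873638721/4044656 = 216.00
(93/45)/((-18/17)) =-527/270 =-1.95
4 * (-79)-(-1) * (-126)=-442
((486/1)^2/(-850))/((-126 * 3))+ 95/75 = 17866/8925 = 2.00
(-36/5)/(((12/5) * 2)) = -3/2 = -1.50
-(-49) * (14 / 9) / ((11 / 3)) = 686 / 33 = 20.79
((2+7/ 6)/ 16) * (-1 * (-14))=133/ 48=2.77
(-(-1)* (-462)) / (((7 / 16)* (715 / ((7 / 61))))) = -672 / 3965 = -0.17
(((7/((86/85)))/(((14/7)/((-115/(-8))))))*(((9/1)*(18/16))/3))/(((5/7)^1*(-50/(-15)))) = 1551879/22016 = 70.49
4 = 4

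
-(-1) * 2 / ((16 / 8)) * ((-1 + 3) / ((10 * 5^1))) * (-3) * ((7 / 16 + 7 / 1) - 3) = -213 / 400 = -0.53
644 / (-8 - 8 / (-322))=-25921 / 321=-80.75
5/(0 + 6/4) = 10/3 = 3.33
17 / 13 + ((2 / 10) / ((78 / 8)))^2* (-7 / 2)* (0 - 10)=10057 / 7605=1.32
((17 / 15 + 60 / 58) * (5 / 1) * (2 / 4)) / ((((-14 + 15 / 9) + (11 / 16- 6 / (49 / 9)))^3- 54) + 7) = -2044901505024 / 799403699225027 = -0.00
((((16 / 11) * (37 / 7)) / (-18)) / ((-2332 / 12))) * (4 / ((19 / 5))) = 5920 / 2558787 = 0.00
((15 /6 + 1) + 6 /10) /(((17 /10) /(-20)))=-820 /17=-48.24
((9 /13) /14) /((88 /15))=0.01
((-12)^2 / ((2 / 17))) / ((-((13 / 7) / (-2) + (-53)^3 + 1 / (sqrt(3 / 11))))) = 239904 * sqrt(33) / 13032806915887 + 9740839248 / 1184800628717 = 0.01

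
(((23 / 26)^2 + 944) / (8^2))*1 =638673 / 43264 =14.76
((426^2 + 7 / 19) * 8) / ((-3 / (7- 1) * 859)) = -55168816 / 16321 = -3380.24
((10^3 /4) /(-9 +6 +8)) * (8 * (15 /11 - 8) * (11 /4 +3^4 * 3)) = -7175900 /11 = -652354.55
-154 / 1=-154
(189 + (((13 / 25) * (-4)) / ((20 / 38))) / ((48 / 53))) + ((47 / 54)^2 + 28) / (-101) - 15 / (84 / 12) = 93910935359 / 515403000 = 182.21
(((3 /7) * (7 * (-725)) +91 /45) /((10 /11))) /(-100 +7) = 537812 /20925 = 25.70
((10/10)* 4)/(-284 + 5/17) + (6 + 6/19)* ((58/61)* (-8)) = -268623452/5589857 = -48.06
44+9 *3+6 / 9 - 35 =110 / 3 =36.67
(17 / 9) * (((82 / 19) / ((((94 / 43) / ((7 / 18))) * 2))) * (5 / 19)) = 1048985 / 5497308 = 0.19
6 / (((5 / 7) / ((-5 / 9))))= -14 / 3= -4.67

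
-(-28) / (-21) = -1.33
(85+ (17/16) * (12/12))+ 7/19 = 26275/304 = 86.43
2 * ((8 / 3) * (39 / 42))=104 / 21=4.95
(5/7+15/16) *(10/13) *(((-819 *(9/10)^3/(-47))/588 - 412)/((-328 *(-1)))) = -20060052053/12569589760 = -1.60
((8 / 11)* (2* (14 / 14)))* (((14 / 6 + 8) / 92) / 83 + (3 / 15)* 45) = 824812 / 62997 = 13.09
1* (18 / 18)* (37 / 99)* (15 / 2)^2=925 / 44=21.02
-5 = -5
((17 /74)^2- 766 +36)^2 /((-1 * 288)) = -1775281765609 /959570432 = -1850.08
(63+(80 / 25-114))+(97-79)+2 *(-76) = -909 / 5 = -181.80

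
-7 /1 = -7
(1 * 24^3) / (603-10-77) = 1152 / 43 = 26.79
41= 41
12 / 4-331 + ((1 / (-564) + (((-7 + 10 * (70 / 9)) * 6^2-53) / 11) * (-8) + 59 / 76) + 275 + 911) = -28165613 / 29469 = -955.77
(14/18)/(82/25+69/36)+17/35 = 104009/163695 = 0.64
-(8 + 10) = -18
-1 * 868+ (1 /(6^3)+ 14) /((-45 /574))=-1017331 /972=-1046.64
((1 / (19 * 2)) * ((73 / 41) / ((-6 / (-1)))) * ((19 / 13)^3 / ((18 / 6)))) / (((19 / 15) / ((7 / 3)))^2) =89425 / 3242772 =0.03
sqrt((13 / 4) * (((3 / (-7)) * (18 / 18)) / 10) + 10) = sqrt(193270) / 140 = 3.14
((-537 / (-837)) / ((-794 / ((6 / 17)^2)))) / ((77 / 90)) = -32220 / 273867671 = -0.00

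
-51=-51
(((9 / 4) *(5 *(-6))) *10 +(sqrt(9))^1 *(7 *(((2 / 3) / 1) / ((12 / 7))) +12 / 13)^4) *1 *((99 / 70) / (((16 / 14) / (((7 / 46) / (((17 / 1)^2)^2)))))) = -11179209481363 / 34130540793623040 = -0.00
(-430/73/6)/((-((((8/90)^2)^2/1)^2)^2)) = 20263638336341645050048828125/313532612608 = 64630081597529495.40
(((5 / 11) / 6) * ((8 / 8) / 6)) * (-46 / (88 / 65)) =-7475 / 17424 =-0.43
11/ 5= 2.20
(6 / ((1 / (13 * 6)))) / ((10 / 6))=1404 / 5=280.80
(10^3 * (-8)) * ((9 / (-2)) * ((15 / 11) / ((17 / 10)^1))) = 5400000 / 187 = 28877.01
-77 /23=-3.35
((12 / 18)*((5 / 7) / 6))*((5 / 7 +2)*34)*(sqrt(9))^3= 9690 / 49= 197.76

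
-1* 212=-212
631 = 631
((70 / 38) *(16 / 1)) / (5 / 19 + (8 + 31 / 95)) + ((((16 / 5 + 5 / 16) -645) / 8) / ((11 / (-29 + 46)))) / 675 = 262368809 / 80784000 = 3.25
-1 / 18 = -0.06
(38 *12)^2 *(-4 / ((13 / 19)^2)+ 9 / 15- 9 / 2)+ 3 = -2186548473 / 845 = -2587631.33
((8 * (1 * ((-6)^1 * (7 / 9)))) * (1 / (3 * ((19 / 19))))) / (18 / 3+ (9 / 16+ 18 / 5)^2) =-102400 / 191943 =-0.53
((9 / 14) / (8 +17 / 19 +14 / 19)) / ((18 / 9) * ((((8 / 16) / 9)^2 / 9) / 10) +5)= 415530 / 31128727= 0.01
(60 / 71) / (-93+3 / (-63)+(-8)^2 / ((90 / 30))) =-210 / 17821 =-0.01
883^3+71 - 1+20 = 688465477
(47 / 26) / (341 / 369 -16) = -17343 / 144638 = -0.12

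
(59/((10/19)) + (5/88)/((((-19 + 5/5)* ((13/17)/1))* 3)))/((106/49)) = 51.82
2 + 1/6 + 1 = 19/6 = 3.17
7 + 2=9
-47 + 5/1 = -42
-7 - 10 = -17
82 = 82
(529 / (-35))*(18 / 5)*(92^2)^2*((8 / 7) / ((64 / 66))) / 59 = -5627732356224 / 72275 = -77865546.26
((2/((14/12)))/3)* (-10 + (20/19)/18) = -6800/1197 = -5.68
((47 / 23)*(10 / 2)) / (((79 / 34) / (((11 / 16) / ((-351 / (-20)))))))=219725 / 1275534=0.17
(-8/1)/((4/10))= -20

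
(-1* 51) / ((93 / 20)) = -340 / 31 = -10.97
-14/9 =-1.56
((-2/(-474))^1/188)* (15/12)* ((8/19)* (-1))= -5/423282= -0.00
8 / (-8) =-1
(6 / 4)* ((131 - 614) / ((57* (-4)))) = 483 / 152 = 3.18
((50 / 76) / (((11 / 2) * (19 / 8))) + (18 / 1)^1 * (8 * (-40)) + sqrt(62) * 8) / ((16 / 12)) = -17154570 / 3971 + 6 * sqrt(62) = -4272.72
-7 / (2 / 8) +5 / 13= -27.62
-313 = -313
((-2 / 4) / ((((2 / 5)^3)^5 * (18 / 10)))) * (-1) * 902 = 68817138671875 / 294912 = 233348045.08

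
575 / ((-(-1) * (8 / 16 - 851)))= -1150 / 1701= -0.68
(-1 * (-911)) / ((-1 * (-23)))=911 / 23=39.61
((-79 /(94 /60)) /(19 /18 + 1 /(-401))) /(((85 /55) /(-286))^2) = -1639895.70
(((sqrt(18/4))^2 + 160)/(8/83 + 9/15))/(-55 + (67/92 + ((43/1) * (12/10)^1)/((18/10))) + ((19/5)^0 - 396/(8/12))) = -3768366/9868483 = -0.38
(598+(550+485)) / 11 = 148.45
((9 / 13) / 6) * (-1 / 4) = -3 / 104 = -0.03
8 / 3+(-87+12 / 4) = -244 / 3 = -81.33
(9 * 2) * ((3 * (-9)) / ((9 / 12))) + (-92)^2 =7816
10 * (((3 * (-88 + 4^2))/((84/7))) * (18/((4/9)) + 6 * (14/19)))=-153630/19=-8085.79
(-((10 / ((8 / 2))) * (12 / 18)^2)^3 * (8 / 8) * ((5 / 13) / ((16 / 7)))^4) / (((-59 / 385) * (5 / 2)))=14443515625 / 5031678652416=0.00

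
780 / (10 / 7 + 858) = 1365 / 1504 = 0.91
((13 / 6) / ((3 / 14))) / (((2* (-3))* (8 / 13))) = -1183 / 432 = -2.74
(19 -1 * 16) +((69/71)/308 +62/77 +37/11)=156837/21868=7.17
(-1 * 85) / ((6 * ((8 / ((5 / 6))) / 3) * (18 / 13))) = -5525 / 1728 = -3.20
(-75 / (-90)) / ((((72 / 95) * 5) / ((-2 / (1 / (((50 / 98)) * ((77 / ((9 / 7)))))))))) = -26125 / 1944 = -13.44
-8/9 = -0.89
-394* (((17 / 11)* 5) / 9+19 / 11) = -100864 / 99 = -1018.83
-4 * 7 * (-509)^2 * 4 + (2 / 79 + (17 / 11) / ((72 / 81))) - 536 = -201730398553 / 6952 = -29017606.24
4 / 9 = 0.44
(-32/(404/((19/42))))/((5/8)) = -608/10605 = -0.06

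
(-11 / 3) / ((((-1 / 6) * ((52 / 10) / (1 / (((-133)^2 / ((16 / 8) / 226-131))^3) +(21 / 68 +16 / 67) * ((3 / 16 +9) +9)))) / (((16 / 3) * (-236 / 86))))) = -616.72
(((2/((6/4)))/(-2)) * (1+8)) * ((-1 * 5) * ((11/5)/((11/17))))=102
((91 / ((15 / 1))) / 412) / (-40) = -91 / 247200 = -0.00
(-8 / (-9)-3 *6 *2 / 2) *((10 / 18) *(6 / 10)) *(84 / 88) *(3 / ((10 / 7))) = -343 / 30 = -11.43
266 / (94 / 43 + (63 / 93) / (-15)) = 93310 / 751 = 124.25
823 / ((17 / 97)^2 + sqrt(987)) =26.17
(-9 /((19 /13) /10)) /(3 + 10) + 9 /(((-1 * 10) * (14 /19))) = -15849 /2660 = -5.96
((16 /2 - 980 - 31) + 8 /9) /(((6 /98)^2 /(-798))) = 5760128654 /27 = 213338098.30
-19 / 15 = -1.27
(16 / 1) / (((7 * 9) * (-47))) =-16 / 2961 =-0.01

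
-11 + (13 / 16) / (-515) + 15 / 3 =-6.00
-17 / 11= -1.55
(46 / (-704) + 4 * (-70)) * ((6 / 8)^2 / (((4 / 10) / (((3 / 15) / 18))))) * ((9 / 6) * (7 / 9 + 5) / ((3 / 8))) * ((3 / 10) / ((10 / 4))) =-427193 / 35200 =-12.14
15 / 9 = 5 / 3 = 1.67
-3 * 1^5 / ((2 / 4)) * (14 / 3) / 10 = -14 / 5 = -2.80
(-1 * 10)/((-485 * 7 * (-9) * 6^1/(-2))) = 2/18333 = 0.00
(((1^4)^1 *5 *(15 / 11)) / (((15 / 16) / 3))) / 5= 48 / 11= 4.36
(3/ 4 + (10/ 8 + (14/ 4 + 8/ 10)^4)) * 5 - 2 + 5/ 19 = 65271219/ 38000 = 1717.66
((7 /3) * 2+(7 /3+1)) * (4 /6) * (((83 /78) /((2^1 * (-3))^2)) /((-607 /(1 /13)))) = -166 /8309223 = -0.00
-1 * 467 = -467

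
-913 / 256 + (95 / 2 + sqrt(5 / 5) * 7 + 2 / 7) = 91785 / 1792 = 51.22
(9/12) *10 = 15/2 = 7.50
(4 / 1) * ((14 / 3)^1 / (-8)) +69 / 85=-388 / 255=-1.52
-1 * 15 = -15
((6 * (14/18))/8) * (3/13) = 7/52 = 0.13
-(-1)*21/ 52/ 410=21/ 21320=0.00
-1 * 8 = -8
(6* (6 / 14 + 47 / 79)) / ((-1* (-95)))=3396 / 52535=0.06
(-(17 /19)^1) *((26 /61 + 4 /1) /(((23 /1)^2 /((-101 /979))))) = 0.00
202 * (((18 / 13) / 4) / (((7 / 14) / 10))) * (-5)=-90900 / 13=-6992.31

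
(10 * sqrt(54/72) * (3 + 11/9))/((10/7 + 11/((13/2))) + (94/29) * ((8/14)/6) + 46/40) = 10028200 * sqrt(3)/2175393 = 7.98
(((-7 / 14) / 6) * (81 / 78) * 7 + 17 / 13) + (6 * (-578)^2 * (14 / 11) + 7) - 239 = 2918293219 / 1144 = 2550955.61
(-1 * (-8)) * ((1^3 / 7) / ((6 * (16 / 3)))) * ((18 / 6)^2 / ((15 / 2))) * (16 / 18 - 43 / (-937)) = 7883 / 196770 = 0.04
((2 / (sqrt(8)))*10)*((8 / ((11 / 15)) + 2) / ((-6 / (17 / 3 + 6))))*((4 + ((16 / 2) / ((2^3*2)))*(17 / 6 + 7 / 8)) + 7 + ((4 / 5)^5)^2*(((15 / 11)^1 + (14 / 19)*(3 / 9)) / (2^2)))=-627978730600417*sqrt(2) / 387956250000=-2289.17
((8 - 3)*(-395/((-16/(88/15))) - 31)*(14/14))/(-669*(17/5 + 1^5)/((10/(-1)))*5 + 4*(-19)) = 17075/41874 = 0.41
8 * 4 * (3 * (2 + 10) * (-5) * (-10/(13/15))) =864000/13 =66461.54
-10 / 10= -1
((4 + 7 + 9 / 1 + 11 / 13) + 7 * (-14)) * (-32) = 32096 / 13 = 2468.92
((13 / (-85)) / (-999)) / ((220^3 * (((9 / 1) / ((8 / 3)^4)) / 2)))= 1664 / 10299117448125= 0.00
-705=-705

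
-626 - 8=-634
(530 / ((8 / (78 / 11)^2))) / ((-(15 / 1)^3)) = -8957 / 9075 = -0.99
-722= -722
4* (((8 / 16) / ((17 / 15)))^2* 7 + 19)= 81.45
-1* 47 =-47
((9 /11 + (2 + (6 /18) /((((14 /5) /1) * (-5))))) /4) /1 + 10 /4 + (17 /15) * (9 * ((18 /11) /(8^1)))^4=6381366359 /393550080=16.21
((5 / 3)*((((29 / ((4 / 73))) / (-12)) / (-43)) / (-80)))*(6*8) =-2117 / 2064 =-1.03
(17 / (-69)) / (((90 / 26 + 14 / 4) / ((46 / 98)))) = -442 / 26607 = -0.02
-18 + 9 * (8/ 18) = -14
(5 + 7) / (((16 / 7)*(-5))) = -21 / 20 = -1.05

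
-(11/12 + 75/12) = -43/6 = -7.17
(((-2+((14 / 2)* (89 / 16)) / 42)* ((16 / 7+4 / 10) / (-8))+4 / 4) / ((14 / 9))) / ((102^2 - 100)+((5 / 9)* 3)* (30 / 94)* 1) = 2577621 / 30376111360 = 0.00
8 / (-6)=-4 / 3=-1.33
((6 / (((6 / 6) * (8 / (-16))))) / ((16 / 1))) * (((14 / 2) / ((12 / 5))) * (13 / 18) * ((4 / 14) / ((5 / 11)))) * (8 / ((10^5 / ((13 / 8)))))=-1859 / 14400000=-0.00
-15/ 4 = -3.75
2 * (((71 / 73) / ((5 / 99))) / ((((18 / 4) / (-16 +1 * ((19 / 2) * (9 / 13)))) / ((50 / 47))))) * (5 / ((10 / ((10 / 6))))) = -9567250 / 133809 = -71.50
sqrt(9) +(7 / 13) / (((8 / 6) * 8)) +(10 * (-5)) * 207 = -4304331 / 416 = -10346.95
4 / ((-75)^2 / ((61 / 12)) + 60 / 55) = 671 / 185808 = 0.00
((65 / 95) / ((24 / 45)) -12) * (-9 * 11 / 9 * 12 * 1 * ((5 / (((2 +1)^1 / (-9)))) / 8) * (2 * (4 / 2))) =-806355 / 76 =-10609.93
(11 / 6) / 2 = 11 / 12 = 0.92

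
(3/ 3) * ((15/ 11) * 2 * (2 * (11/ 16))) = 15/ 4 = 3.75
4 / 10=2 / 5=0.40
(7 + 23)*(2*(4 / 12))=20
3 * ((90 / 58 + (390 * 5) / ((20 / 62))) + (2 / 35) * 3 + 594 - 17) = 20169237 / 1015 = 19871.17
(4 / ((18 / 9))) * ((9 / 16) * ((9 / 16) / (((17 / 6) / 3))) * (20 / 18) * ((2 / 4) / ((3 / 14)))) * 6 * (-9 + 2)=-72.96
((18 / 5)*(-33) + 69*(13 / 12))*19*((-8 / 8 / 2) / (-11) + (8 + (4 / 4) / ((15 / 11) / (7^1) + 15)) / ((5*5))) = -247804156 / 804375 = -308.07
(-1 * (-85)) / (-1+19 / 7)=49.58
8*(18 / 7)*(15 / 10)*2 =432 / 7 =61.71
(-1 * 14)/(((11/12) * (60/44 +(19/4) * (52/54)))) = -2.57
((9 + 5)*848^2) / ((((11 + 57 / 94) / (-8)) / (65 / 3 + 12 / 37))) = -18480144392192 / 121101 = -152601088.28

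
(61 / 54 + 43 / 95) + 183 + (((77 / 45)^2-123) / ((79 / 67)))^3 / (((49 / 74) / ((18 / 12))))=-6078236656420353329410183 / 2541059172856968750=-2392009.10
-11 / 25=-0.44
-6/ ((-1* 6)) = 1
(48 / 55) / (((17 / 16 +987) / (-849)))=-652032 / 869495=-0.75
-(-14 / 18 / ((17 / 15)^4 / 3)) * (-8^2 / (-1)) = 7560000 / 83521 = 90.52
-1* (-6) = 6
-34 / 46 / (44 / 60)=-1.01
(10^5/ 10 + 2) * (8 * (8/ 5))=640128/ 5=128025.60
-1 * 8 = -8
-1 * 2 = -2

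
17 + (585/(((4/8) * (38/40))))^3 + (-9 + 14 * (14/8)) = 25625808445835/13718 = 1868042604.30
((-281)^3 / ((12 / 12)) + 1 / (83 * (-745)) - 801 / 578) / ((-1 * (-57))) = -793014613336243 / 2037215910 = -389263.90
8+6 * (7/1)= 50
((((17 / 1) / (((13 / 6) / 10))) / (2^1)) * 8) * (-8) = -32640 / 13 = -2510.77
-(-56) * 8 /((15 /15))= 448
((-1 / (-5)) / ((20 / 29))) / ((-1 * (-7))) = 29 / 700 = 0.04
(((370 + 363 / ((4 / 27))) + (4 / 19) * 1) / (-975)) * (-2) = 42871 / 7410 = 5.79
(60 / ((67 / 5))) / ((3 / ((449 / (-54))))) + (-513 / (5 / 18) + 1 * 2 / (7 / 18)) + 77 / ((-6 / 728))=-708921212 / 63315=-11196.73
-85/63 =-1.35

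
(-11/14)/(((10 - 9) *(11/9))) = -9/14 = -0.64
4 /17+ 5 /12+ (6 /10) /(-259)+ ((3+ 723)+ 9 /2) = 731.15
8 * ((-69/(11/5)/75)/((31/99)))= -1656/155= -10.68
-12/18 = -2/3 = -0.67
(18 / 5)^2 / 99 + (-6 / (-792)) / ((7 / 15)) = 103 / 700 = 0.15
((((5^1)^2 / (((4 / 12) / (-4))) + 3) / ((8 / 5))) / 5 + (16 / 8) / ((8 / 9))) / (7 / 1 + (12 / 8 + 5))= -31 / 12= -2.58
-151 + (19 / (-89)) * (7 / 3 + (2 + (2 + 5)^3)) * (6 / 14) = -113871 / 623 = -182.78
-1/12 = -0.08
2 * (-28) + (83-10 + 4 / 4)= 18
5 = 5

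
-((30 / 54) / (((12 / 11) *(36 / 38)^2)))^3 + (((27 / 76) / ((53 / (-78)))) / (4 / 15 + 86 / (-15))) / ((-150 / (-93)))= -1091341670855505581 / 8844832823137505280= -0.12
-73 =-73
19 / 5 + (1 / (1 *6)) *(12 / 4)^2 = 53 / 10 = 5.30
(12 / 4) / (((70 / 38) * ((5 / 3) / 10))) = 342 / 35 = 9.77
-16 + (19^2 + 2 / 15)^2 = 29340289 / 225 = 130401.28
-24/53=-0.45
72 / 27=8 / 3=2.67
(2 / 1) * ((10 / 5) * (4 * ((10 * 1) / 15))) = 32 / 3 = 10.67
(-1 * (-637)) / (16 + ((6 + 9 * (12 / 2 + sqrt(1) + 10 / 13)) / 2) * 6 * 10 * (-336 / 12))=-8281 / 828872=-0.01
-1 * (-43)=43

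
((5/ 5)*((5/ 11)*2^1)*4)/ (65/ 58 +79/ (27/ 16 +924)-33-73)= -34361520/ 990242011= -0.03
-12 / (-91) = 12 / 91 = 0.13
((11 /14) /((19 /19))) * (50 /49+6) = 1892 /343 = 5.52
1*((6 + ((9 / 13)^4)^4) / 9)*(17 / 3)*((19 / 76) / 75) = 22634665159964941693 / 1796624844794585570700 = 0.01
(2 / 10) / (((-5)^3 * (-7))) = 1 / 4375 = 0.00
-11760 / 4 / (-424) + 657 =70377 / 106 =663.93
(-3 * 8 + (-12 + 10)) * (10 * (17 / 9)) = -4420 / 9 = -491.11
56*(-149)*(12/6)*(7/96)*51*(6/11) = -33850.09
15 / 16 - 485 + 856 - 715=-5489 / 16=-343.06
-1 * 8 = -8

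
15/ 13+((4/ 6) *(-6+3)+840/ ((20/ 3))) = 1627/ 13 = 125.15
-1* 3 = -3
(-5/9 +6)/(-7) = -7/9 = -0.78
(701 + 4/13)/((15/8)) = 24312/65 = 374.03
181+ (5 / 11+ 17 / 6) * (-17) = 8257 / 66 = 125.11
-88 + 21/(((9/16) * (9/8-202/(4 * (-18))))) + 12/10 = -109382/1415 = -77.30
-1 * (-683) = 683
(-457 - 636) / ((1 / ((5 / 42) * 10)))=-27325 / 21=-1301.19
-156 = -156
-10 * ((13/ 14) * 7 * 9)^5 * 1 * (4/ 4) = -6851400111.56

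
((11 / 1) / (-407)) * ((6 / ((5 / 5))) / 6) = -1 / 37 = -0.03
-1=-1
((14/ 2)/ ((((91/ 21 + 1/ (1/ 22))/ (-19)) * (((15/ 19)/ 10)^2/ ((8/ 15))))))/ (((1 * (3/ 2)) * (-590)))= 1536416/ 3146175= 0.49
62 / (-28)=-2.21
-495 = -495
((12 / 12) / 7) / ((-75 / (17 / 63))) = -17 / 33075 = -0.00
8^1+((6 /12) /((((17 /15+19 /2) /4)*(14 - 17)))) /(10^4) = 1275999 /159500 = 8.00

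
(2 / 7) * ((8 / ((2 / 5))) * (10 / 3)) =400 / 21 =19.05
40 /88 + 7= 82 /11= 7.45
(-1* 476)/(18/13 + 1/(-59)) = -365092/1049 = -348.04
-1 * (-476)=476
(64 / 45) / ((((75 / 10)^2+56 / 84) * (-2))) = -128 / 10245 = -0.01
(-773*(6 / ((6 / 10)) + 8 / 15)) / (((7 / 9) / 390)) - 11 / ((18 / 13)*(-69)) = -35495559151 / 8694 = -4082765.03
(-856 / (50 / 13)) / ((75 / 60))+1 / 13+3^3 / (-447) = -43105872 / 242125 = -178.03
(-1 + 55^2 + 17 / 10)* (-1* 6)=-90771 / 5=-18154.20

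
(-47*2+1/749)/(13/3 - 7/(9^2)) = -5702805/257656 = -22.13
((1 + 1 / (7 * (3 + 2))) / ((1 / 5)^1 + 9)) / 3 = 6 / 161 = 0.04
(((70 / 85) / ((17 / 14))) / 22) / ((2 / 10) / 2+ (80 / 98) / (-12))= 0.96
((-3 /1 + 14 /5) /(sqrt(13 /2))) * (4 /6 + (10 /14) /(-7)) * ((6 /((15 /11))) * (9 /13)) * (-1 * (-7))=-5478 * sqrt(26) /29575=-0.94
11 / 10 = 1.10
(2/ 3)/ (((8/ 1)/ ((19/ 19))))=1/ 12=0.08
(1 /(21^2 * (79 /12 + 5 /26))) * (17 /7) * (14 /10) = 884 /776895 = 0.00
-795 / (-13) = 795 / 13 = 61.15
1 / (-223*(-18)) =1 / 4014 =0.00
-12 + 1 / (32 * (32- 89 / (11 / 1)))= -100981 / 8416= -12.00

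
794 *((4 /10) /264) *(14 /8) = 2779 /1320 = 2.11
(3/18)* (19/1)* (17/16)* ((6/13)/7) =323/1456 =0.22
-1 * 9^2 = -81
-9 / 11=-0.82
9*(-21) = -189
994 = 994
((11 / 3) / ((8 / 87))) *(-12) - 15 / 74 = -17712 / 37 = -478.70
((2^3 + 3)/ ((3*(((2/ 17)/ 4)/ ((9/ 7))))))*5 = 5610/ 7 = 801.43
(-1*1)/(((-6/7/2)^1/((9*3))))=63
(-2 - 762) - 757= -1521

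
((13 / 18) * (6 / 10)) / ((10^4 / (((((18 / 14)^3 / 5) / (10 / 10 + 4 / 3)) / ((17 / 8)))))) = 9477 / 2551062500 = 0.00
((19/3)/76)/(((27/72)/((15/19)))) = 10/57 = 0.18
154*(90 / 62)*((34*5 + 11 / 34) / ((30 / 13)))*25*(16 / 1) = 3478074600 / 527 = 6599762.05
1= 1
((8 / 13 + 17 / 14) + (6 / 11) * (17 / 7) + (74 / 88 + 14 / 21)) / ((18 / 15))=279995 / 72072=3.88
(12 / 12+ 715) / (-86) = -8.33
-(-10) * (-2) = -20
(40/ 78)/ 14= 10/ 273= 0.04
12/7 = 1.71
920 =920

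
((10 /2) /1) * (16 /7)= 80 /7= 11.43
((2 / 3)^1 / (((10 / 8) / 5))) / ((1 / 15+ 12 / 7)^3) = 3087000 / 6539203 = 0.47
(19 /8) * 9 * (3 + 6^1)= 1539 /8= 192.38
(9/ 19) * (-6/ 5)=-54/ 95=-0.57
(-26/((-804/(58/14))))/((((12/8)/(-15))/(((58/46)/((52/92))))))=-4205/1407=-2.99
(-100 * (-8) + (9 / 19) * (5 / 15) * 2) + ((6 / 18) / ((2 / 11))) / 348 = 31750337 / 39672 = 800.32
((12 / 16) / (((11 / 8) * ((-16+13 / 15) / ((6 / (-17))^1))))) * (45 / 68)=6075 / 721633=0.01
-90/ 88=-45/ 44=-1.02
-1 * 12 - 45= -57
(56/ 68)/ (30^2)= 7/ 7650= 0.00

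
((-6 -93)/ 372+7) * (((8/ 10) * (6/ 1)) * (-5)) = -5010/ 31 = -161.61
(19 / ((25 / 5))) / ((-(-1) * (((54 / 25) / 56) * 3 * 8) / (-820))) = -272650 / 81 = -3366.05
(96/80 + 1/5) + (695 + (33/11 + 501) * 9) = 26162/5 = 5232.40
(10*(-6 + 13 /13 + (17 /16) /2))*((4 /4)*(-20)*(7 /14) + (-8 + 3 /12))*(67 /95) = 680251 /1216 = 559.42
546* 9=4914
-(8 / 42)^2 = -16 / 441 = -0.04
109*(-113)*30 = -369510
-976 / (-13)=976 / 13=75.08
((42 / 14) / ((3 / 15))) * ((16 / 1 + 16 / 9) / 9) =29.63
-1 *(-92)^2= -8464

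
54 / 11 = 4.91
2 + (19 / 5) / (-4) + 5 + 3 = 181 / 20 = 9.05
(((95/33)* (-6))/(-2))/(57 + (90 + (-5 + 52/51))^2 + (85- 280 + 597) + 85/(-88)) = 1976760/1798466179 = 0.00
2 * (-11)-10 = -32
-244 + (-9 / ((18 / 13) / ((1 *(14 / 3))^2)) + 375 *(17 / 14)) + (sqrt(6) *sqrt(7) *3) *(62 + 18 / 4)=8795 / 126 + 399 *sqrt(42) / 2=1362.71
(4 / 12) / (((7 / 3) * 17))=0.01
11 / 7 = 1.57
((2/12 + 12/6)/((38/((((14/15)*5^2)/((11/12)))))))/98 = 65/4389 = 0.01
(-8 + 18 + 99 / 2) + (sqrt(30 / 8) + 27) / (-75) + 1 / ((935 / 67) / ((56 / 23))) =12755577 / 215050-sqrt(15) / 150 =59.29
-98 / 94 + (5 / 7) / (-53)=-18414 / 17437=-1.06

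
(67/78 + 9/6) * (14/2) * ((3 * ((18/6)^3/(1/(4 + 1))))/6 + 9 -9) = 14490/13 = 1114.62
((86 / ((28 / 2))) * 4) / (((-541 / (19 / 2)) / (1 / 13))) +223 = 10976879 / 49231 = 222.97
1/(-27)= -0.04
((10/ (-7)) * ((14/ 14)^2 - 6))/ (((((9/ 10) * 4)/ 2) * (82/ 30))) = 1250/ 861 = 1.45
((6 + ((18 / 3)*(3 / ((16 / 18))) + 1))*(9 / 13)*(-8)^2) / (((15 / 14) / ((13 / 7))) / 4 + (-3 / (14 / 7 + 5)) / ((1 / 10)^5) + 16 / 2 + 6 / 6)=-97664 / 3465927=-0.03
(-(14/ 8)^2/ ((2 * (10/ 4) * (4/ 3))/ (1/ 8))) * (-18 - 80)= 5.63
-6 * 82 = -492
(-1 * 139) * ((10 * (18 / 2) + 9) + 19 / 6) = -85207 / 6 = -14201.17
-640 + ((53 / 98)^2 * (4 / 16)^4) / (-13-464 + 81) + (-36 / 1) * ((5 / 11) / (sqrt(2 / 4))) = -623113669369 / 973615104-180 * sqrt(2) / 11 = -663.14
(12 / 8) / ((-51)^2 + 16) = 3 / 5234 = 0.00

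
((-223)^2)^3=122978496247489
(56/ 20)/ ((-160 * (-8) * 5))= 0.00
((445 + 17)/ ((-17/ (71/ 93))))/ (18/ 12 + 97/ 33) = -721644/ 154411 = -4.67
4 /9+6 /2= 31 /9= 3.44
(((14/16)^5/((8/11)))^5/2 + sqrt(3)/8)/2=0.15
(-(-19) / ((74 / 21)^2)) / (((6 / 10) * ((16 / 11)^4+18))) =204461565 / 1802009224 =0.11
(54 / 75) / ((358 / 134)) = 0.27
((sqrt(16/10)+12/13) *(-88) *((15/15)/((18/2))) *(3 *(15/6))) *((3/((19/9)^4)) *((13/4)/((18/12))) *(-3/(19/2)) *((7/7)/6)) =2886840/2476099+1250964 *sqrt(10)/2476099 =2.76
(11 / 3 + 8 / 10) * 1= 67 / 15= 4.47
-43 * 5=-215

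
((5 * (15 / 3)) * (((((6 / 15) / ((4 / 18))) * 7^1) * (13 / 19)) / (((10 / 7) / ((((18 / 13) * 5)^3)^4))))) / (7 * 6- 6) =1729880910946125000000000 / 34051047486703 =50802575504.37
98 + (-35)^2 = 1323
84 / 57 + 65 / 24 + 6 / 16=1039 / 228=4.56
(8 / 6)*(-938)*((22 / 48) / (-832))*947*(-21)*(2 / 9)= -34199011 / 11232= -3044.78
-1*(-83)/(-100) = -83/100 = -0.83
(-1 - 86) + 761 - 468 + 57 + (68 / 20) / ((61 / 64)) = 81303 / 305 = 266.57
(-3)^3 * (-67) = 1809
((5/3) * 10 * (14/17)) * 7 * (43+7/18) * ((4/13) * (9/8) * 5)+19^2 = 5022968/663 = 7576.12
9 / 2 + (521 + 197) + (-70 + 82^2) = 14753 / 2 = 7376.50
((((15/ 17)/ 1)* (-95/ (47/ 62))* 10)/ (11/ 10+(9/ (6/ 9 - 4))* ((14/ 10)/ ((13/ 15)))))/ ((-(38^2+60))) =-14356875/ 63689888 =-0.23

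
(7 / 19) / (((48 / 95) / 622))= 10885 / 24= 453.54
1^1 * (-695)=-695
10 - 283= -273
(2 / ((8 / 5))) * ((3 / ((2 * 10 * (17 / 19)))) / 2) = 57 / 544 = 0.10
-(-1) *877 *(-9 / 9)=-877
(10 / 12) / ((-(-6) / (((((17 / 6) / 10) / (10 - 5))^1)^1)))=17 / 2160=0.01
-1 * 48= -48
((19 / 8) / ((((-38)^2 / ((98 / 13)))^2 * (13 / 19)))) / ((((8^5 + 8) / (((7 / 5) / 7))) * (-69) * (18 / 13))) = -2401 / 397366669140480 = -0.00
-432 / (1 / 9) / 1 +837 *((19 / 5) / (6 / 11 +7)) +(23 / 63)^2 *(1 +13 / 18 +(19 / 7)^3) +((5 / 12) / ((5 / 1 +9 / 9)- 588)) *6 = -6833186877173593 / 1972865829060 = -3463.58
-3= -3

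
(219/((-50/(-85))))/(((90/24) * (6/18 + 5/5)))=3723/50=74.46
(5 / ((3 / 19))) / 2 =95 / 6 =15.83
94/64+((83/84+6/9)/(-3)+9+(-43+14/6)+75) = 89209/2016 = 44.25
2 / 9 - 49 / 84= -13 / 36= -0.36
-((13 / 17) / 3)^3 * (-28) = 0.46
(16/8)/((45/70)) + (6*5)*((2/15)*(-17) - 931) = -251954/9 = -27994.89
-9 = -9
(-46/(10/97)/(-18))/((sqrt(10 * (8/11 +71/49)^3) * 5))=365981 * sqrt(129030)/269203500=0.49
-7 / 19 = -0.37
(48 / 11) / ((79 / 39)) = 1872 / 869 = 2.15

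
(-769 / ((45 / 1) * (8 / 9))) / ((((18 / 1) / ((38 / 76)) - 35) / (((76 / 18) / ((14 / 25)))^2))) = -34701125 / 31752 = -1092.88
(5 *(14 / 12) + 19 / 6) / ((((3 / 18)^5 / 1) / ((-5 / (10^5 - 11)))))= -349920 / 99989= -3.50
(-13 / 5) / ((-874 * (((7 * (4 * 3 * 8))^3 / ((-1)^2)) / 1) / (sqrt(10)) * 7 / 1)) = 0.00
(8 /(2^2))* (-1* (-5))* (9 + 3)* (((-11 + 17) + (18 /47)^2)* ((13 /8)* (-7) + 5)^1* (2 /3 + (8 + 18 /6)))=-121183650 /2209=-54859.05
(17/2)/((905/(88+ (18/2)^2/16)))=25313/28960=0.87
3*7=21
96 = 96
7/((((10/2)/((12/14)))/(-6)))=-36/5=-7.20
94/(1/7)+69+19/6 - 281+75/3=2845/6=474.17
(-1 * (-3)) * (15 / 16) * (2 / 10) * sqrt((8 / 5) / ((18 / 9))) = 9 * sqrt(5) / 40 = 0.50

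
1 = 1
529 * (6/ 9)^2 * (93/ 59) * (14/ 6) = 459172/ 531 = 864.73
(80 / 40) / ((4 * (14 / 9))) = 9 / 28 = 0.32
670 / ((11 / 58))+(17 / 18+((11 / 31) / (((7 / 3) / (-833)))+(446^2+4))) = 1241883091 / 6138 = 202326.99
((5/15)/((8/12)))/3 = 1/6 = 0.17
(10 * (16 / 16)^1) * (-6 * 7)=-420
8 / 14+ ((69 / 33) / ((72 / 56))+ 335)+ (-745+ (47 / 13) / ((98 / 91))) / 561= 7913903 / 23562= 335.88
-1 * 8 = -8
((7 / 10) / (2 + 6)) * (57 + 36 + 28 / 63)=5887 / 720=8.18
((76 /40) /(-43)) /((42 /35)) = -19 /516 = -0.04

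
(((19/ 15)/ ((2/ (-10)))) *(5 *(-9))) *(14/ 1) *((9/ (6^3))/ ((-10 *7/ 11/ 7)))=-1463/ 8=-182.88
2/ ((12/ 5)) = 0.83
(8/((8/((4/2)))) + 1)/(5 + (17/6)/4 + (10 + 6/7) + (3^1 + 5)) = 504/4127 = 0.12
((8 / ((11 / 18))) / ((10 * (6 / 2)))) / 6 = 0.07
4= 4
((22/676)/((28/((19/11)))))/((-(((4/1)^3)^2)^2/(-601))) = 11419/158779572224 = 0.00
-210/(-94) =105/47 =2.23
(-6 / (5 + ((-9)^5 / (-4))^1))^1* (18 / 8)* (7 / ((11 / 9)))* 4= -0.02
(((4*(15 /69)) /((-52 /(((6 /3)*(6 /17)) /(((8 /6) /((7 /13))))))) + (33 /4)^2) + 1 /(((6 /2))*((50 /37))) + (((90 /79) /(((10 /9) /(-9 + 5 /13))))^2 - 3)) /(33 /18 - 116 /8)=-70933481520269 /6268465392800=-11.32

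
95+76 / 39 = 3781 / 39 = 96.95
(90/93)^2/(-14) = -450/6727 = -0.07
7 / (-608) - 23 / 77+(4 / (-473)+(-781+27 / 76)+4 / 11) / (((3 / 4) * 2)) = -3143456555 / 6039264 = -520.50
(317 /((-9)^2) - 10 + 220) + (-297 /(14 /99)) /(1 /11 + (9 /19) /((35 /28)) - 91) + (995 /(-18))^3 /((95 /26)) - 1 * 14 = -843954403284697 /18345040056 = -46004.50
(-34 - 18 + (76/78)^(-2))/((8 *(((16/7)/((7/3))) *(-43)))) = 3604783/23843328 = 0.15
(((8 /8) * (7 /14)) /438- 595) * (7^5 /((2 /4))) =-8760127733 /438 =-20000291.63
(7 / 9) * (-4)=-28 / 9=-3.11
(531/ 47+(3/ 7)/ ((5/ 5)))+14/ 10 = 21593/ 1645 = 13.13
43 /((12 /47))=2021 /12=168.42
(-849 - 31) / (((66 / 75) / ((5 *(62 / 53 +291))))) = -77425000 / 53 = -1460849.06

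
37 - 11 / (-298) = 11037 / 298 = 37.04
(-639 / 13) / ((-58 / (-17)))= -10863 / 754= -14.41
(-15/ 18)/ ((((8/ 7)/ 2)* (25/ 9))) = -21/ 40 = -0.52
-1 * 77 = -77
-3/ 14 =-0.21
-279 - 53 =-332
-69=-69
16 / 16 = 1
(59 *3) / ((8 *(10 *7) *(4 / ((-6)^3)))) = -4779 / 280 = -17.07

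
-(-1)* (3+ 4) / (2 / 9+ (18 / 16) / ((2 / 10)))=504 / 421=1.20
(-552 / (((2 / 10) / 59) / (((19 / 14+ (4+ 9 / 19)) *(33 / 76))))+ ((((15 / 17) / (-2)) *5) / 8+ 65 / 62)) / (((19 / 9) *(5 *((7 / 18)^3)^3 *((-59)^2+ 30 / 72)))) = -55147.25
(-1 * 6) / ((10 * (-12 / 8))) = 2 / 5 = 0.40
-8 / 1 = -8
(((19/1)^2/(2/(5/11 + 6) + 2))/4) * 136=435727/82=5313.74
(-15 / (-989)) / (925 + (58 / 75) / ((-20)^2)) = 225000 / 13722403681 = 0.00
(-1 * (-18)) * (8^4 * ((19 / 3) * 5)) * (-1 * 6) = -14008320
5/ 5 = 1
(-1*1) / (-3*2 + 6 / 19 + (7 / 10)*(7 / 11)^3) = 252890 / 1391861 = 0.18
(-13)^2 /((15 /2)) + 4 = 398 /15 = 26.53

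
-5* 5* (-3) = 75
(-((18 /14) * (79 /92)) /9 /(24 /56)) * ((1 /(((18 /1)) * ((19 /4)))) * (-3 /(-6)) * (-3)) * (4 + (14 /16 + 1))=3713 /125856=0.03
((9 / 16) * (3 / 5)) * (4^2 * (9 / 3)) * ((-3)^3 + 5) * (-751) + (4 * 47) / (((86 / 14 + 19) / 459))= 59639463 / 220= 271088.47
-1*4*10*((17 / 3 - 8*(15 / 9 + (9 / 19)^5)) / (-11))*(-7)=16342886840 / 81711267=200.01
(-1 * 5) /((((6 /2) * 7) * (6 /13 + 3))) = -13 /189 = -0.07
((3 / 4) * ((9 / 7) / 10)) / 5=27 / 1400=0.02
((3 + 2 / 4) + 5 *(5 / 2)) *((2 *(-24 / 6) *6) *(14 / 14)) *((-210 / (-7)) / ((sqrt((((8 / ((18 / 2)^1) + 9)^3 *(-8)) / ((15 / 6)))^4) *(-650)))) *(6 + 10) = 382637520 / 6460756782493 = 0.00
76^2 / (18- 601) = -5776 / 583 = -9.91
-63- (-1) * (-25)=-88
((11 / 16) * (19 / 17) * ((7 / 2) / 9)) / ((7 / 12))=209 / 408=0.51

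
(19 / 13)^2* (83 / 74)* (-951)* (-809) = 23052303717 / 12506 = 1843299.51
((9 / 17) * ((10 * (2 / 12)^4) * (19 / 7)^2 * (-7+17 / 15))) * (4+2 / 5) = -87362 / 112455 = -0.78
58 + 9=67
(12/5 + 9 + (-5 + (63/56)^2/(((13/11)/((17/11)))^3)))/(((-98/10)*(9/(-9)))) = 6489221/6889792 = 0.94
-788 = -788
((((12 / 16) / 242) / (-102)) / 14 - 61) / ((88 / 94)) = -1321021903 / 20273792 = -65.16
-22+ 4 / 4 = -21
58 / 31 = 1.87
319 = 319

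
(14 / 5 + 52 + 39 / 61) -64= -2611 / 305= -8.56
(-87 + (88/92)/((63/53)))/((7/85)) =-10616245/10143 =-1046.66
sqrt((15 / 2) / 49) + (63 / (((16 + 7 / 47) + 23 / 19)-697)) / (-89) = 56259 / 54015791 + sqrt(30) / 14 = 0.39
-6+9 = 3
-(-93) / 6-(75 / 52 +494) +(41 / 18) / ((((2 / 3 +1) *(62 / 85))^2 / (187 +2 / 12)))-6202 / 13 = -400906429 / 599664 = -668.55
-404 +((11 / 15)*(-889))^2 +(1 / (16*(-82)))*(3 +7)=62672888171 / 147600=424613.06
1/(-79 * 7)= -1/553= -0.00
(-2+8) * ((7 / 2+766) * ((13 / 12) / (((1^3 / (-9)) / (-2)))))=180063 / 2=90031.50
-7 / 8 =-0.88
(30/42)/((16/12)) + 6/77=0.61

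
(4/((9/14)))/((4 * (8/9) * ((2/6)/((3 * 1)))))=63/4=15.75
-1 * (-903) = 903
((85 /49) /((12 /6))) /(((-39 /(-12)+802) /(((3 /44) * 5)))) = 0.00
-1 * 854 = -854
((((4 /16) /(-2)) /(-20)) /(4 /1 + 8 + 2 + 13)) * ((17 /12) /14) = 17 /725760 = 0.00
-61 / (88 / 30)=-915 / 44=-20.80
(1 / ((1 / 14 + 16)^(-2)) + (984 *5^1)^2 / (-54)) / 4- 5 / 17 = -4478303485 / 39984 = -112002.39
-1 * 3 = -3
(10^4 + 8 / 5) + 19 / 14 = 700207 / 70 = 10002.96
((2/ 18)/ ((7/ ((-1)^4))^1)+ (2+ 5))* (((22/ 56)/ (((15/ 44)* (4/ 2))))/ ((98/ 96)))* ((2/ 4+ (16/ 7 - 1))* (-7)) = -1069640/ 21609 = -49.50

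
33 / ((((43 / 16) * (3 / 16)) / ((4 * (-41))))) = -461824 / 43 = -10740.09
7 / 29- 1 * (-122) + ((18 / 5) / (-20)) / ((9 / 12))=88451 / 725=122.00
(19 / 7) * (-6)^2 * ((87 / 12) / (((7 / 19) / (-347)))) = -32694687 / 49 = -667238.51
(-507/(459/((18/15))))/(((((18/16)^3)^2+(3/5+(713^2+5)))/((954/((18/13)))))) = -0.00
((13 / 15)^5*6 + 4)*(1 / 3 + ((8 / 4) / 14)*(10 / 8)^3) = 722217889 / 170100000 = 4.25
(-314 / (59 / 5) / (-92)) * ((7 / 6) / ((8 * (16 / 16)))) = 5495 / 130272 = 0.04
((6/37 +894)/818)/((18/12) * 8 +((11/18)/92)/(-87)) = 2383239024/26162732449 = 0.09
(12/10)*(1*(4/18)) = 4/15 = 0.27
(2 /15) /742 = 1 /5565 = 0.00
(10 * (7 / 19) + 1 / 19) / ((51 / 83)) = 5893 / 969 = 6.08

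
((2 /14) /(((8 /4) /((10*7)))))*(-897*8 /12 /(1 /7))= -20930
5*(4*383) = 7660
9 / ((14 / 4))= 18 / 7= 2.57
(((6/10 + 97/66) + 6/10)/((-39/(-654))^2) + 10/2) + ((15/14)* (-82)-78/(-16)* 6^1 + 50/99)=1634099893/2342340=697.64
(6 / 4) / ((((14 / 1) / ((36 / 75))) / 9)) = 81 / 175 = 0.46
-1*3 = -3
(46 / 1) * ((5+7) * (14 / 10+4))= 14904 / 5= 2980.80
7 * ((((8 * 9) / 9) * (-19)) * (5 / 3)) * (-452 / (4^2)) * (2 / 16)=75145 / 12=6262.08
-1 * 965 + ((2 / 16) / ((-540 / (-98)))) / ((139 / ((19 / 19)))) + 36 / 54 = -289531391 / 300240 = -964.33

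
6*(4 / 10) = 12 / 5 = 2.40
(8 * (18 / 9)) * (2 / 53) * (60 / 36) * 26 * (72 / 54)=16640 / 477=34.88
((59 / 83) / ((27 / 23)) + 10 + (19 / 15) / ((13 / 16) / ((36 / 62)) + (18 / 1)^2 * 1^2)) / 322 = 11140709609 / 338124657150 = 0.03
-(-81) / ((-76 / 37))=-39.43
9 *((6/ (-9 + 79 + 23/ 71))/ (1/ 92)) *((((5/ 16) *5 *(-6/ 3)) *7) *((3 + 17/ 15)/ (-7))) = 4556070/ 4993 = 912.49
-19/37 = -0.51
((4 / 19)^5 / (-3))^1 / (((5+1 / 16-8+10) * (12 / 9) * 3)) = -4096 / 839397561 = -0.00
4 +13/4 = 29/4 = 7.25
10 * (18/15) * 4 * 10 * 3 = 1440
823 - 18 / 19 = 15619 / 19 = 822.05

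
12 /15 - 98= -486 /5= -97.20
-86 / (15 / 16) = -91.73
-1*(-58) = 58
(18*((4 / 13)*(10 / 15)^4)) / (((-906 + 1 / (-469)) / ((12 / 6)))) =-120064 / 49715055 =-0.00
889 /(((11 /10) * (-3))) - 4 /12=-269.73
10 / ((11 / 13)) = 130 / 11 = 11.82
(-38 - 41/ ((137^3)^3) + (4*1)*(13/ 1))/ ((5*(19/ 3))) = 714059489034032566911/ 1615134558529359377815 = 0.44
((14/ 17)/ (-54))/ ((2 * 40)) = -7/ 36720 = -0.00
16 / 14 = 8 / 7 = 1.14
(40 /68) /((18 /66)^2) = 1210 /153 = 7.91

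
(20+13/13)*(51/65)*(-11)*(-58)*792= 8325723.32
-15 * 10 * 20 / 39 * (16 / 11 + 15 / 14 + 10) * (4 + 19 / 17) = -83911500 / 17017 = -4931.04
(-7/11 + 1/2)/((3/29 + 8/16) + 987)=-87/630091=-0.00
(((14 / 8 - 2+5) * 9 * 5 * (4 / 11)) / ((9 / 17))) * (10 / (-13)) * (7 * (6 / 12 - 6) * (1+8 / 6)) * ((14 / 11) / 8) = 2769725 / 1716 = 1614.06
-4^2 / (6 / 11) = -88 / 3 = -29.33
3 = 3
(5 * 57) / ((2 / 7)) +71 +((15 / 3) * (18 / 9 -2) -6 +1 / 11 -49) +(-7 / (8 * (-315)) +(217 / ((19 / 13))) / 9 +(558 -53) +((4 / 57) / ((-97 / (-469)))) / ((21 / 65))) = 11211187013 / 7298280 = 1536.14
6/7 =0.86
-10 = -10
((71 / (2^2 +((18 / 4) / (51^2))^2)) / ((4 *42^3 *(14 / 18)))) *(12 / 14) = 5929991 / 89839263836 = 0.00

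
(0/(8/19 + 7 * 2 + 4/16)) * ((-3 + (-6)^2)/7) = 0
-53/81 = -0.65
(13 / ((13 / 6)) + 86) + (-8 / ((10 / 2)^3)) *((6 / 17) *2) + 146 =505654 / 2125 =237.95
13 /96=0.14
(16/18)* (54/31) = 48/31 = 1.55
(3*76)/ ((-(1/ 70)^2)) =-1117200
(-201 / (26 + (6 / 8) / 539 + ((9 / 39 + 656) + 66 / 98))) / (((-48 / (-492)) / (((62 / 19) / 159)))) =-1193390198 / 19274462353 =-0.06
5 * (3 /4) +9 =51 /4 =12.75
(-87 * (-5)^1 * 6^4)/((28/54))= 7610760/7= 1087251.43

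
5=5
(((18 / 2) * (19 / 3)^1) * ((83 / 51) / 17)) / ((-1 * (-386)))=1577 / 111554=0.01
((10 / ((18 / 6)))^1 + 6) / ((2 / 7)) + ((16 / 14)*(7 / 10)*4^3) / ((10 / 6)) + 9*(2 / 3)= 5204 / 75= 69.39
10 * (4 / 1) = 40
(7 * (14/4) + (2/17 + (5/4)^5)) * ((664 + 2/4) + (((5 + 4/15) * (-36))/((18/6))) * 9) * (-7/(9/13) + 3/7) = -9372797071/365568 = -25639.00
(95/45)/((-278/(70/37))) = -665/46287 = -0.01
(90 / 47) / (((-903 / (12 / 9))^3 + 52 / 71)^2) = 1858314240 / 93641547798460405698006167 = 0.00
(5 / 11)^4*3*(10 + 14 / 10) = 21375 / 14641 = 1.46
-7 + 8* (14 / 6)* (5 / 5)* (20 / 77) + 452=14845 / 33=449.85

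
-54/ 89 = -0.61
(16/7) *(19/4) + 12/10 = 422/35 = 12.06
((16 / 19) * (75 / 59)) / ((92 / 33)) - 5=-119015 / 25783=-4.62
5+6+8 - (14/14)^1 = 18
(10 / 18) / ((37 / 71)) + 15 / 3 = 2020 / 333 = 6.07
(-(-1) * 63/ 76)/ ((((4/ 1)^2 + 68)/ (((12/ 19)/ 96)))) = 3/ 46208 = 0.00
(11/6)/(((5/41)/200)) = 9020/3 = 3006.67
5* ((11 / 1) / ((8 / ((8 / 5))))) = 11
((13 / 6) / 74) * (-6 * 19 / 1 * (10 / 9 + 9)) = -33.75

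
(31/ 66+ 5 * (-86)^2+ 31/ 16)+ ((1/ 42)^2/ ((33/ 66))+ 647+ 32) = 2923127869/ 77616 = 37661.41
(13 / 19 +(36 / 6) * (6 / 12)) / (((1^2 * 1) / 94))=6580 / 19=346.32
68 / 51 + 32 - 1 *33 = 1 / 3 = 0.33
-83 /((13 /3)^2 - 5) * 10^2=-18675 /31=-602.42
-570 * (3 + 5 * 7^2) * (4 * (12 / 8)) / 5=-169632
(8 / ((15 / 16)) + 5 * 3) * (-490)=-34594 / 3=-11531.33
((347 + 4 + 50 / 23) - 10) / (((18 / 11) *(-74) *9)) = -9647 / 30636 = -0.31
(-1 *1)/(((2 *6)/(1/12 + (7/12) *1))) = -1/18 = -0.06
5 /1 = 5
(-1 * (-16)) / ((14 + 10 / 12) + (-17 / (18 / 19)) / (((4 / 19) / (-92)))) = 144 / 70709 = 0.00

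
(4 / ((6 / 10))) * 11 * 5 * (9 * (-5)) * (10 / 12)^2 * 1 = -11458.33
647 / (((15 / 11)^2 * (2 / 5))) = 78287 / 90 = 869.86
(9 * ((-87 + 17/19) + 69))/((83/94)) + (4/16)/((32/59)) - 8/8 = -35302413/201856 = -174.89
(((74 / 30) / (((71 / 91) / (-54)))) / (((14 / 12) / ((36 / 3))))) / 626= -311688 / 111115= -2.81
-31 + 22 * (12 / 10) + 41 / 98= -2049 / 490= -4.18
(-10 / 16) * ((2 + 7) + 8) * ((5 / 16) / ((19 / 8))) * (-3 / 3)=1.40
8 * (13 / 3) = 104 / 3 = 34.67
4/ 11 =0.36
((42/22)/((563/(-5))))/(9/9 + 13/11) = -35/4504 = -0.01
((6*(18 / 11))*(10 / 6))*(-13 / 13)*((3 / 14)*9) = -2430 / 77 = -31.56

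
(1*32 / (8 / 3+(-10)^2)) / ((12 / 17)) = 34 / 77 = 0.44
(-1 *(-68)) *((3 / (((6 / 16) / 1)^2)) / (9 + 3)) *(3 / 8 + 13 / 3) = 15368 / 27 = 569.19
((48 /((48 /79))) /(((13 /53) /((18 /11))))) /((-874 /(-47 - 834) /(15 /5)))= 99596169 /62491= 1593.77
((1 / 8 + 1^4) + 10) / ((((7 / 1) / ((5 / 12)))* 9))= 445 / 6048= 0.07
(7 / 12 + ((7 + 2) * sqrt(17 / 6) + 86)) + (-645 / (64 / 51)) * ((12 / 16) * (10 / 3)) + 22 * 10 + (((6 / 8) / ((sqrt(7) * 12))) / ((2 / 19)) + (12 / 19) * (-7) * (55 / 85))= -121704947 / 124032 + 19 * sqrt(7) / 224 + 3 * sqrt(102) / 2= -965.86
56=56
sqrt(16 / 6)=2 * sqrt(6) / 3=1.63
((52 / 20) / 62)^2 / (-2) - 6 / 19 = -1156411 / 3651800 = -0.32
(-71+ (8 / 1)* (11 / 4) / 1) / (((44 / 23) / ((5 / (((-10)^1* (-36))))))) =-1127 / 3168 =-0.36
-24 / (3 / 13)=-104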